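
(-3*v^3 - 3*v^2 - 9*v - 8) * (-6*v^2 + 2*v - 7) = 18*v^5 + 12*v^4 + 69*v^3 + 51*v^2 + 47*v + 56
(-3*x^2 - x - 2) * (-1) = 3*x^2 + x + 2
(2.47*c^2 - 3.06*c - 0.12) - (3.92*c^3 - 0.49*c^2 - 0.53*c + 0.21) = -3.92*c^3 + 2.96*c^2 - 2.53*c - 0.33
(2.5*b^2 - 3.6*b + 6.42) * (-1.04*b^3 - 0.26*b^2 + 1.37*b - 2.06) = -2.6*b^5 + 3.094*b^4 - 2.3158*b^3 - 11.7512*b^2 + 16.2114*b - 13.2252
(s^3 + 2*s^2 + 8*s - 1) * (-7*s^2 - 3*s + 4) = -7*s^5 - 17*s^4 - 58*s^3 - 9*s^2 + 35*s - 4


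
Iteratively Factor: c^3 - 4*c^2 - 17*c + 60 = (c - 5)*(c^2 + c - 12) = (c - 5)*(c - 3)*(c + 4)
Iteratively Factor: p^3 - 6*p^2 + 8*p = (p - 2)*(p^2 - 4*p) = (p - 4)*(p - 2)*(p)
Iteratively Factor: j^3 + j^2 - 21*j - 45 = (j + 3)*(j^2 - 2*j - 15) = (j + 3)^2*(j - 5)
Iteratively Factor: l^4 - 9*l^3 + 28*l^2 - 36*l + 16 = (l - 2)*(l^3 - 7*l^2 + 14*l - 8) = (l - 4)*(l - 2)*(l^2 - 3*l + 2) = (l - 4)*(l - 2)*(l - 1)*(l - 2)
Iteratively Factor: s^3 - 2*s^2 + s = (s - 1)*(s^2 - s) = (s - 1)^2*(s)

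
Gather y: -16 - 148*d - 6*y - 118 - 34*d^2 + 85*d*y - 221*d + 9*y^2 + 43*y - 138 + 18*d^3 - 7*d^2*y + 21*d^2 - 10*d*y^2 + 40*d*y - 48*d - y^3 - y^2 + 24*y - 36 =18*d^3 - 13*d^2 - 417*d - y^3 + y^2*(8 - 10*d) + y*(-7*d^2 + 125*d + 61) - 308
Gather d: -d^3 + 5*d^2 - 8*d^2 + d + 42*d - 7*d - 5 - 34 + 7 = -d^3 - 3*d^2 + 36*d - 32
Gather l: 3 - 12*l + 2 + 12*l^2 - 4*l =12*l^2 - 16*l + 5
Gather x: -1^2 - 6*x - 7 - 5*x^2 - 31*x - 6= -5*x^2 - 37*x - 14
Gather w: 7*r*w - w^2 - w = -w^2 + w*(7*r - 1)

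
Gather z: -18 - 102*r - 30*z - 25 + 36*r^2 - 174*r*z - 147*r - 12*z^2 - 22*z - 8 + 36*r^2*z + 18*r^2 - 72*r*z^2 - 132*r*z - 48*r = 54*r^2 - 297*r + z^2*(-72*r - 12) + z*(36*r^2 - 306*r - 52) - 51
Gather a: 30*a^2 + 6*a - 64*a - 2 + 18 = 30*a^2 - 58*a + 16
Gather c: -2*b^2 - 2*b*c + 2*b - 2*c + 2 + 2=-2*b^2 + 2*b + c*(-2*b - 2) + 4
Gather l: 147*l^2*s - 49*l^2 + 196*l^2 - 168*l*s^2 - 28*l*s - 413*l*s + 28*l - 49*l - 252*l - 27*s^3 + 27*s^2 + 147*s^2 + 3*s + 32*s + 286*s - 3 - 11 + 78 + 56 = l^2*(147*s + 147) + l*(-168*s^2 - 441*s - 273) - 27*s^3 + 174*s^2 + 321*s + 120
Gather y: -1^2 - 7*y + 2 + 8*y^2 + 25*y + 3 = 8*y^2 + 18*y + 4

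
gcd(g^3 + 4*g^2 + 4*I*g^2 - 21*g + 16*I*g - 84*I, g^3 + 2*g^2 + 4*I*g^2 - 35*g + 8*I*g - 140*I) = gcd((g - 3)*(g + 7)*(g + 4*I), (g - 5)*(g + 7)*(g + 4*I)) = g^2 + g*(7 + 4*I) + 28*I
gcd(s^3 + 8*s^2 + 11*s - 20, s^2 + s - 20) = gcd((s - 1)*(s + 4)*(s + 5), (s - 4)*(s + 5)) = s + 5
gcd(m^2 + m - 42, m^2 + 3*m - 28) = m + 7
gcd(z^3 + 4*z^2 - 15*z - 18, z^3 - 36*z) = z + 6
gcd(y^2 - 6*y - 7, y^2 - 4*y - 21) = y - 7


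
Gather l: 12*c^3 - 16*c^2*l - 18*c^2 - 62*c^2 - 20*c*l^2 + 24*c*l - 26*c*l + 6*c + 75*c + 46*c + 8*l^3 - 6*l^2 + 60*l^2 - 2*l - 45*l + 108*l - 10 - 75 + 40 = 12*c^3 - 80*c^2 + 127*c + 8*l^3 + l^2*(54 - 20*c) + l*(-16*c^2 - 2*c + 61) - 45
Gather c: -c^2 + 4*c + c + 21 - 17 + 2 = -c^2 + 5*c + 6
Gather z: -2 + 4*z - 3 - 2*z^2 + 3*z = -2*z^2 + 7*z - 5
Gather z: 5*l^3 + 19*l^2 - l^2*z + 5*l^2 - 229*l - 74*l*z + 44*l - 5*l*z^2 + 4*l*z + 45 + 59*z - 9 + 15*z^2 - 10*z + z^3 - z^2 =5*l^3 + 24*l^2 - 185*l + z^3 + z^2*(14 - 5*l) + z*(-l^2 - 70*l + 49) + 36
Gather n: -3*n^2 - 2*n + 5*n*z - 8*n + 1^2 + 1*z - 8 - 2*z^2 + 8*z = -3*n^2 + n*(5*z - 10) - 2*z^2 + 9*z - 7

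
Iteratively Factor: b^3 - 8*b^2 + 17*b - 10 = (b - 5)*(b^2 - 3*b + 2) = (b - 5)*(b - 2)*(b - 1)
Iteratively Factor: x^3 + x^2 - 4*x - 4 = (x + 2)*(x^2 - x - 2) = (x + 1)*(x + 2)*(x - 2)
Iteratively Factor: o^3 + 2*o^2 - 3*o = (o)*(o^2 + 2*o - 3) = o*(o + 3)*(o - 1)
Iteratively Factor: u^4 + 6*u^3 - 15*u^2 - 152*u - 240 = (u + 3)*(u^3 + 3*u^2 - 24*u - 80) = (u + 3)*(u + 4)*(u^2 - u - 20) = (u + 3)*(u + 4)^2*(u - 5)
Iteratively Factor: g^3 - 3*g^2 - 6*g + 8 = (g + 2)*(g^2 - 5*g + 4) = (g - 4)*(g + 2)*(g - 1)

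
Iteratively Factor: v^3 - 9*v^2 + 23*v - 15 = (v - 1)*(v^2 - 8*v + 15) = (v - 3)*(v - 1)*(v - 5)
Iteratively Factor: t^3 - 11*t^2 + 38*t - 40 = (t - 2)*(t^2 - 9*t + 20) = (t - 5)*(t - 2)*(t - 4)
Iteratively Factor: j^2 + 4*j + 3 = (j + 1)*(j + 3)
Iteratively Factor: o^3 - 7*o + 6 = (o - 1)*(o^2 + o - 6) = (o - 2)*(o - 1)*(o + 3)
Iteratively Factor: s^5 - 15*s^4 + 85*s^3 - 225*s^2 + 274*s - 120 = (s - 5)*(s^4 - 10*s^3 + 35*s^2 - 50*s + 24) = (s - 5)*(s - 1)*(s^3 - 9*s^2 + 26*s - 24) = (s - 5)*(s - 2)*(s - 1)*(s^2 - 7*s + 12) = (s - 5)*(s - 4)*(s - 2)*(s - 1)*(s - 3)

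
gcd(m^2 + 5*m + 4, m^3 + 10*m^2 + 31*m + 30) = 1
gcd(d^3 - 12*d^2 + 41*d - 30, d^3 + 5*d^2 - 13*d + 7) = d - 1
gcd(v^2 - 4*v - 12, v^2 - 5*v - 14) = v + 2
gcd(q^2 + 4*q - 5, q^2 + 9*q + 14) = 1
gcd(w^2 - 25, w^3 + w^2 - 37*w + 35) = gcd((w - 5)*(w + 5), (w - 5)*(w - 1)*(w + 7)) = w - 5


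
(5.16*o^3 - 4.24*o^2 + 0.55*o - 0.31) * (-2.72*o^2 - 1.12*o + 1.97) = -14.0352*o^5 + 5.7536*o^4 + 13.418*o^3 - 8.1256*o^2 + 1.4307*o - 0.6107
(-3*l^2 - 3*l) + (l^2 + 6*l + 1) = -2*l^2 + 3*l + 1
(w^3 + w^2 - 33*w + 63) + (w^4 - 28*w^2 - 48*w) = w^4 + w^3 - 27*w^2 - 81*w + 63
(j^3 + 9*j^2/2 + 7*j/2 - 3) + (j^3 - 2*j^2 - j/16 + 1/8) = 2*j^3 + 5*j^2/2 + 55*j/16 - 23/8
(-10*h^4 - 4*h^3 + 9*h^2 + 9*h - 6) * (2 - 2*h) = 20*h^5 - 12*h^4 - 26*h^3 + 30*h - 12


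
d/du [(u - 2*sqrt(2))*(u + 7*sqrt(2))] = 2*u + 5*sqrt(2)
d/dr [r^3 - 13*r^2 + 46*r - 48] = 3*r^2 - 26*r + 46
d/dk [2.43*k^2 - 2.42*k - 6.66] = 4.86*k - 2.42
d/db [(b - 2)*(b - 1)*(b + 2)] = 3*b^2 - 2*b - 4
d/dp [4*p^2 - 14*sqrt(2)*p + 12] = 8*p - 14*sqrt(2)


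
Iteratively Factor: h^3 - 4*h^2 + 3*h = (h)*(h^2 - 4*h + 3) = h*(h - 3)*(h - 1)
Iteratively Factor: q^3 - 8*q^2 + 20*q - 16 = (q - 4)*(q^2 - 4*q + 4) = (q - 4)*(q - 2)*(q - 2)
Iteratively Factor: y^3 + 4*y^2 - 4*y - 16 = (y - 2)*(y^2 + 6*y + 8) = (y - 2)*(y + 4)*(y + 2)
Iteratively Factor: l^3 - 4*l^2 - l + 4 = (l - 4)*(l^2 - 1) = (l - 4)*(l + 1)*(l - 1)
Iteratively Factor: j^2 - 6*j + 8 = (j - 2)*(j - 4)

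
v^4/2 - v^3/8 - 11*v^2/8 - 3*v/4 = v*(v/2 + 1/2)*(v - 2)*(v + 3/4)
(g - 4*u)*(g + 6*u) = g^2 + 2*g*u - 24*u^2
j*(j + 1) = j^2 + j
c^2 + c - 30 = (c - 5)*(c + 6)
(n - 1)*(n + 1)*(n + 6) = n^3 + 6*n^2 - n - 6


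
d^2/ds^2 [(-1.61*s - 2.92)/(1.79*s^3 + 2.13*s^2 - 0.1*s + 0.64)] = (-30.951606*s^5 - 149.102346*s^4 - 193.314542*s^3 - 54.217416*s^2 + 36.971184*s + 7.696608)/(5.735339*s^9 + 20.474199*s^8 + 23.401923*s^7 + 13.527849*s^6 + 13.333398*s^5 + 8.087388*s^4 + 1.380632*s^3 + 2.636544*s^2 - 0.12288*s + 0.262144)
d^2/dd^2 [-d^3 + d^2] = 2 - 6*d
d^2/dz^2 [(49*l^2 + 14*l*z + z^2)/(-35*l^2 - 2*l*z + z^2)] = 8*l*(539*l^3 + 294*l^2*z + 63*l*z^2 + 4*z^3)/(-42875*l^6 - 7350*l^5*z + 3255*l^4*z^2 + 412*l^3*z^3 - 93*l^2*z^4 - 6*l*z^5 + z^6)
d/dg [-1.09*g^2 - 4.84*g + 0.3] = -2.18*g - 4.84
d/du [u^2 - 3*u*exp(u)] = -3*u*exp(u) + 2*u - 3*exp(u)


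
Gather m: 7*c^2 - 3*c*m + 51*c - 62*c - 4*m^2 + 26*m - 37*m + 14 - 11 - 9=7*c^2 - 11*c - 4*m^2 + m*(-3*c - 11) - 6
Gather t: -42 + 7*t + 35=7*t - 7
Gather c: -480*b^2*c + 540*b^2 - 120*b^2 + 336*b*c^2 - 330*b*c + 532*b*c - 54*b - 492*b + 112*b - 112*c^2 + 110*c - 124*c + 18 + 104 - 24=420*b^2 - 434*b + c^2*(336*b - 112) + c*(-480*b^2 + 202*b - 14) + 98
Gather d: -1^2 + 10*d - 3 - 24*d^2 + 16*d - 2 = -24*d^2 + 26*d - 6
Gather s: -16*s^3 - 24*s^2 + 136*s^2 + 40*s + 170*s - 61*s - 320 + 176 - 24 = -16*s^3 + 112*s^2 + 149*s - 168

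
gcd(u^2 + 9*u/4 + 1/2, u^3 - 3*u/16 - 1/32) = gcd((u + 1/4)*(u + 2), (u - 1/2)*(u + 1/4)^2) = u + 1/4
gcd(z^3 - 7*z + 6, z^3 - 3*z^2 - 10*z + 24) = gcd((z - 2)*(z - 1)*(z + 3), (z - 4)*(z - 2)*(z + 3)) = z^2 + z - 6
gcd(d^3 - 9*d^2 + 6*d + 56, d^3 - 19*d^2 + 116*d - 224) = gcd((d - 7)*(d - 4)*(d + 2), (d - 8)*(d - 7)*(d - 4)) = d^2 - 11*d + 28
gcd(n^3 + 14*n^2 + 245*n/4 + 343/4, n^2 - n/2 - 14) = n + 7/2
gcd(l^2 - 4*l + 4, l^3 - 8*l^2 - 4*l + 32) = l - 2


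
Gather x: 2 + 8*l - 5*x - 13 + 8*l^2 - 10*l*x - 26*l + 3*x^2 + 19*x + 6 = 8*l^2 - 18*l + 3*x^2 + x*(14 - 10*l) - 5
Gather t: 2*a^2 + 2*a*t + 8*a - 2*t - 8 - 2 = 2*a^2 + 8*a + t*(2*a - 2) - 10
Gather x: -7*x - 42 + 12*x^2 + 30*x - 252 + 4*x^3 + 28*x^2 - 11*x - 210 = 4*x^3 + 40*x^2 + 12*x - 504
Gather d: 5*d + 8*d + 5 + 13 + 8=13*d + 26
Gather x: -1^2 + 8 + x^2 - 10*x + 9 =x^2 - 10*x + 16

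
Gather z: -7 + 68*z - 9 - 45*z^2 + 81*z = -45*z^2 + 149*z - 16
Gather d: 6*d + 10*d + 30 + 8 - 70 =16*d - 32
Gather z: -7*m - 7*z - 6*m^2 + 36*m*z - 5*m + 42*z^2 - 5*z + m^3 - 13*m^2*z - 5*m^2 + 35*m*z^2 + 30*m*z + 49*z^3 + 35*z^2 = m^3 - 11*m^2 - 12*m + 49*z^3 + z^2*(35*m + 77) + z*(-13*m^2 + 66*m - 12)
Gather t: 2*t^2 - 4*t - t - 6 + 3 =2*t^2 - 5*t - 3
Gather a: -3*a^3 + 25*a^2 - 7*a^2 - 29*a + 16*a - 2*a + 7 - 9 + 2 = -3*a^3 + 18*a^2 - 15*a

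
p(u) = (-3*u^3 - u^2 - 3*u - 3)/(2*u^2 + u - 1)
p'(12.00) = -1.48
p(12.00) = -17.95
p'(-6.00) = -1.43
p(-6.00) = 9.65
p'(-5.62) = -1.42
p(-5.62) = 9.10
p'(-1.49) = 1.71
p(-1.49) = 4.70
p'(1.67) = -0.16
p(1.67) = -3.96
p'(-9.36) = -1.47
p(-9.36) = 14.54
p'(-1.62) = 0.61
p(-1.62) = 4.56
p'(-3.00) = -1.19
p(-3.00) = 5.57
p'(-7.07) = -1.45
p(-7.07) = 11.19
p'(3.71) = -1.30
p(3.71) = -5.99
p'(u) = (-4*u - 1)*(-3*u^3 - u^2 - 3*u - 3)/(2*u^2 + u - 1)^2 + (-9*u^2 - 2*u - 3)/(2*u^2 + u - 1)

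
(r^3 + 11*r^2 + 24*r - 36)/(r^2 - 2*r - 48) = (r^2 + 5*r - 6)/(r - 8)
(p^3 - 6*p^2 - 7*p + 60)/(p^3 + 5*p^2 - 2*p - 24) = (p^2 - 9*p + 20)/(p^2 + 2*p - 8)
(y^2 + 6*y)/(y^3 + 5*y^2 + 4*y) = (y + 6)/(y^2 + 5*y + 4)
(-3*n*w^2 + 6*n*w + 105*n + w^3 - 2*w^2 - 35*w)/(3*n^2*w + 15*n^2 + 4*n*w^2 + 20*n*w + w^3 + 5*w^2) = (-3*n*w + 21*n + w^2 - 7*w)/(3*n^2 + 4*n*w + w^2)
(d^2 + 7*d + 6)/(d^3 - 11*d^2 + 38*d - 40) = (d^2 + 7*d + 6)/(d^3 - 11*d^2 + 38*d - 40)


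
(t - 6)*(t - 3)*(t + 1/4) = t^3 - 35*t^2/4 + 63*t/4 + 9/2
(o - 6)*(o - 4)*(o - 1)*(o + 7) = o^4 - 4*o^3 - 43*o^2 + 214*o - 168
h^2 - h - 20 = (h - 5)*(h + 4)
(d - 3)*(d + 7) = d^2 + 4*d - 21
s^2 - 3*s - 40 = (s - 8)*(s + 5)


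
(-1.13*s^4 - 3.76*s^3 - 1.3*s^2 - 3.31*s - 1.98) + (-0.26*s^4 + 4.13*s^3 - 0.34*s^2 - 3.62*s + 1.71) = -1.39*s^4 + 0.37*s^3 - 1.64*s^2 - 6.93*s - 0.27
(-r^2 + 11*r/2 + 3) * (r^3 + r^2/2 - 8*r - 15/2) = -r^5 + 5*r^4 + 55*r^3/4 - 35*r^2 - 261*r/4 - 45/2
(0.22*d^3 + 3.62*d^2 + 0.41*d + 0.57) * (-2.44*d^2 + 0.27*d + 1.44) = -0.5368*d^5 - 8.7734*d^4 + 0.2938*d^3 + 3.9327*d^2 + 0.7443*d + 0.8208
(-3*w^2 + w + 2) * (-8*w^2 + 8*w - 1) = 24*w^4 - 32*w^3 - 5*w^2 + 15*w - 2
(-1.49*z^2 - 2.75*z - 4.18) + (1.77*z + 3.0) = -1.49*z^2 - 0.98*z - 1.18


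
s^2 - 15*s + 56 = (s - 8)*(s - 7)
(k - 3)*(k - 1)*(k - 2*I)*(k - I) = k^4 - 4*k^3 - 3*I*k^3 + k^2 + 12*I*k^2 + 8*k - 9*I*k - 6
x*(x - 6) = x^2 - 6*x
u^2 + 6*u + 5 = (u + 1)*(u + 5)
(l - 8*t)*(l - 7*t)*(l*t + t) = l^3*t - 15*l^2*t^2 + l^2*t + 56*l*t^3 - 15*l*t^2 + 56*t^3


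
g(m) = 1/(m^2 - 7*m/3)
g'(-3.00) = 0.03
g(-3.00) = 0.06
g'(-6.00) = 0.01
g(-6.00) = 0.02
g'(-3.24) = 0.03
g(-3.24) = 0.06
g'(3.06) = -0.77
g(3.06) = 0.45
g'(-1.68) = 0.13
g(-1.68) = 0.15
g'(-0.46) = 1.97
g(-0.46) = 0.78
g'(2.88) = -1.38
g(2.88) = 0.64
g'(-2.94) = 0.03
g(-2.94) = 0.06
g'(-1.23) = 0.25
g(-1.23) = 0.23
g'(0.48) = 1.74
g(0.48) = -1.12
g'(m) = (7/3 - 2*m)/(m^2 - 7*m/3)^2 = 3*(7 - 6*m)/(m^2*(3*m - 7)^2)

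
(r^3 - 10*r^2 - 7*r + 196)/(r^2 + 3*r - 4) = (r^2 - 14*r + 49)/(r - 1)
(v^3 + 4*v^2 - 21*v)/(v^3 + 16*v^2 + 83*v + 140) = v*(v - 3)/(v^2 + 9*v + 20)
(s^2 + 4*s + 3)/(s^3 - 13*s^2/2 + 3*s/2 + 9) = 2*(s + 3)/(2*s^2 - 15*s + 18)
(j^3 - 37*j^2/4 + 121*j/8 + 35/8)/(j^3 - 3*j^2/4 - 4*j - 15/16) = 2*(j - 7)/(2*j + 3)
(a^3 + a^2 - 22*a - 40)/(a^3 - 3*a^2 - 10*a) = (a + 4)/a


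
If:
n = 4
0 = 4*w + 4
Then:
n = 4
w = -1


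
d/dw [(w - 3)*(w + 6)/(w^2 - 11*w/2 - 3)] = 2*(-17*w^2 + 60*w - 216)/(4*w^4 - 44*w^3 + 97*w^2 + 132*w + 36)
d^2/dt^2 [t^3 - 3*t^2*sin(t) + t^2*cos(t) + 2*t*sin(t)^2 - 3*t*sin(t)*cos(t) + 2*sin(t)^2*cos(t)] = 3*t^2*sin(t) - t^2*cos(t) - 4*t*sin(t) + 6*t*sin(2*t) - 12*t*cos(t) + 4*t*cos(2*t) + 6*t + 4*sin(2*t) - 9*cos(t)/2 - 6*cos(2*t) + 9*cos(3*t)/2 + 6*sqrt(2)*cos(t + pi/4)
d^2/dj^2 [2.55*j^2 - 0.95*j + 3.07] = 5.10000000000000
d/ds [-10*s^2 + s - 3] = 1 - 20*s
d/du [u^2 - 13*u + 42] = 2*u - 13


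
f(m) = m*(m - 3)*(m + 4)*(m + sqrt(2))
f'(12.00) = 7683.91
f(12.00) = 23179.76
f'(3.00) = 92.70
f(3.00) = 0.00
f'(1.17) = -25.42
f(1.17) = -28.61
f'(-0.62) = -2.01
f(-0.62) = 6.02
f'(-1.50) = 17.58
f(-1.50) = -1.45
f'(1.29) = -23.64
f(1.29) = -31.56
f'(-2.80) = 11.28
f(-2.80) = -27.01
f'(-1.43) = 16.42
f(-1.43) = -0.26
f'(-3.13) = -2.41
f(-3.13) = -28.64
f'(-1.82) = 21.44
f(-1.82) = -7.76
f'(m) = m*(m - 3)*(m + 4) + m*(m - 3)*(m + sqrt(2)) + m*(m + 4)*(m + sqrt(2)) + (m - 3)*(m + 4)*(m + sqrt(2))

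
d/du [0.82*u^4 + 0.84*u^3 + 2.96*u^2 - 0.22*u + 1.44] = 3.28*u^3 + 2.52*u^2 + 5.92*u - 0.22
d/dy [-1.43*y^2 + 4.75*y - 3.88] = 4.75 - 2.86*y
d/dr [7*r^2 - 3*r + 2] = 14*r - 3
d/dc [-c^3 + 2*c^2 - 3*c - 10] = -3*c^2 + 4*c - 3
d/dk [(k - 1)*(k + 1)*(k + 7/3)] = 3*k^2 + 14*k/3 - 1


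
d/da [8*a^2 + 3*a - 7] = 16*a + 3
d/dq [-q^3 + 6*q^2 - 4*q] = -3*q^2 + 12*q - 4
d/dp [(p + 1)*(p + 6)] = 2*p + 7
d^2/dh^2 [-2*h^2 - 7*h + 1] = -4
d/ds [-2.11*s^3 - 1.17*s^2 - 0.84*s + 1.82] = -6.33*s^2 - 2.34*s - 0.84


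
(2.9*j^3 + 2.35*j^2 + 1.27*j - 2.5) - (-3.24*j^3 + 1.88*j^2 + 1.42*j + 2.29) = 6.14*j^3 + 0.47*j^2 - 0.15*j - 4.79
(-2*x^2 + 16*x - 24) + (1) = -2*x^2 + 16*x - 23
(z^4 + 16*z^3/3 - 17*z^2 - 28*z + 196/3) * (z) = z^5 + 16*z^4/3 - 17*z^3 - 28*z^2 + 196*z/3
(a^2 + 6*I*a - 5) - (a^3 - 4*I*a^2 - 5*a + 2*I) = -a^3 + a^2 + 4*I*a^2 + 5*a + 6*I*a - 5 - 2*I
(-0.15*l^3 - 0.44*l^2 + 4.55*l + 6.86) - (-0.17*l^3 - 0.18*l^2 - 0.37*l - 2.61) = 0.02*l^3 - 0.26*l^2 + 4.92*l + 9.47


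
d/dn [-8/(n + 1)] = 8/(n + 1)^2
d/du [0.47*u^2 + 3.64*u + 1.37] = 0.94*u + 3.64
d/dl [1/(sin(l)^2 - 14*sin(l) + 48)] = 2*(7 - sin(l))*cos(l)/(sin(l)^2 - 14*sin(l) + 48)^2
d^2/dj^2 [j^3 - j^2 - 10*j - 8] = 6*j - 2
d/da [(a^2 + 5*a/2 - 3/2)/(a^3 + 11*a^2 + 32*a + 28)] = (-a^3 - 3*a^2 + 15*a + 59)/(a^5 + 20*a^4 + 145*a^3 + 470*a^2 + 700*a + 392)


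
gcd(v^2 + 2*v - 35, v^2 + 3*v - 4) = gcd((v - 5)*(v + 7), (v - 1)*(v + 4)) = 1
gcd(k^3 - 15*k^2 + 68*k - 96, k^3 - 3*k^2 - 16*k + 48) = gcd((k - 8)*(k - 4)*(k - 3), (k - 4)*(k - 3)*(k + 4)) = k^2 - 7*k + 12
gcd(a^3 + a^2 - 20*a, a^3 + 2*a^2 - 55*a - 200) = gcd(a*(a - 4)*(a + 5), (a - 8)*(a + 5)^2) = a + 5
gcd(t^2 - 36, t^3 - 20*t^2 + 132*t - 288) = t - 6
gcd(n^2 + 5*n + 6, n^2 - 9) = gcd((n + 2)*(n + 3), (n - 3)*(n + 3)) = n + 3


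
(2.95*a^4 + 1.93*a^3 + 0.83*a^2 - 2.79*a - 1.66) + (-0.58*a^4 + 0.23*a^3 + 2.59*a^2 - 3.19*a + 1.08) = 2.37*a^4 + 2.16*a^3 + 3.42*a^2 - 5.98*a - 0.58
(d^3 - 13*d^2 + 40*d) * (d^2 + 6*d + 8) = d^5 - 7*d^4 - 30*d^3 + 136*d^2 + 320*d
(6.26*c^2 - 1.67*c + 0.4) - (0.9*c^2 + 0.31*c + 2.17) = 5.36*c^2 - 1.98*c - 1.77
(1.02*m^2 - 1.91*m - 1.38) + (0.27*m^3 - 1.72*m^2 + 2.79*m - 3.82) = 0.27*m^3 - 0.7*m^2 + 0.88*m - 5.2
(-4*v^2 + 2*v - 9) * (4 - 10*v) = 40*v^3 - 36*v^2 + 98*v - 36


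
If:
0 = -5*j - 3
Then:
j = -3/5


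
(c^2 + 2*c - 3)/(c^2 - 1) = (c + 3)/(c + 1)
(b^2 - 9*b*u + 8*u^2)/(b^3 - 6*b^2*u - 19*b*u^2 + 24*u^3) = 1/(b + 3*u)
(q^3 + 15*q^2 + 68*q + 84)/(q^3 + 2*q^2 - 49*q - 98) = (q + 6)/(q - 7)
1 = 1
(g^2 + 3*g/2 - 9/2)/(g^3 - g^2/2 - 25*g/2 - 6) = (2*g - 3)/(2*g^2 - 7*g - 4)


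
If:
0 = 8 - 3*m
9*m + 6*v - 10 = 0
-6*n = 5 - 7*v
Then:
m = 8/3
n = -32/9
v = -7/3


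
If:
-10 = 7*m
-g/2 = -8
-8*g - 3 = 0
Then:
No Solution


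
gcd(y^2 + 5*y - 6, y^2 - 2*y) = 1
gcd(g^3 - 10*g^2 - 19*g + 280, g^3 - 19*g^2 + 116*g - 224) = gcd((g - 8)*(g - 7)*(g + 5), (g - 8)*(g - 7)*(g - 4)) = g^2 - 15*g + 56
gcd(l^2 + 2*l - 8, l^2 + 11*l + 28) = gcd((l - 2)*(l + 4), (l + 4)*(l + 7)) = l + 4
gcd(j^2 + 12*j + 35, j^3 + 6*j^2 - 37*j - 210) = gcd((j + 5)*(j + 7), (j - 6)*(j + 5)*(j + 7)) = j^2 + 12*j + 35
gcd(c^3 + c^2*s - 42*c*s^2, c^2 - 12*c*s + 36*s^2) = -c + 6*s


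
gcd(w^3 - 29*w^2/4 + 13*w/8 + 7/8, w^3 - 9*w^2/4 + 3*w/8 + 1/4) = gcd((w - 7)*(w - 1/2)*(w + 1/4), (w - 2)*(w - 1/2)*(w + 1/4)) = w^2 - w/4 - 1/8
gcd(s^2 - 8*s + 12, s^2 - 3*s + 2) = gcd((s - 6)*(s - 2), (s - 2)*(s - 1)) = s - 2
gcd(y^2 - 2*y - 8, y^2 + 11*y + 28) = 1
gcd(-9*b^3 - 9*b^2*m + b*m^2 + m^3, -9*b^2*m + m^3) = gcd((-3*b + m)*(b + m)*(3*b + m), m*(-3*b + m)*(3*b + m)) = 9*b^2 - m^2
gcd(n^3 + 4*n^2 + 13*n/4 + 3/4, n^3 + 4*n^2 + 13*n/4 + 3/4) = n^3 + 4*n^2 + 13*n/4 + 3/4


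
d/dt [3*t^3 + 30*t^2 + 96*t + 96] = 9*t^2 + 60*t + 96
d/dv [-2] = 0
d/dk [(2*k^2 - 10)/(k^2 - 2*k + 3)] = 4*(-k^2 + 8*k - 5)/(k^4 - 4*k^3 + 10*k^2 - 12*k + 9)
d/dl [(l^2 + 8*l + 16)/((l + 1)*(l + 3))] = 2*(-2*l^2 - 13*l - 20)/(l^4 + 8*l^3 + 22*l^2 + 24*l + 9)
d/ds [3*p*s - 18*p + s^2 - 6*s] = 3*p + 2*s - 6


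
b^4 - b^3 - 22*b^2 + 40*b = b*(b - 4)*(b - 2)*(b + 5)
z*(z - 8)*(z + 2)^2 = z^4 - 4*z^3 - 28*z^2 - 32*z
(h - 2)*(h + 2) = h^2 - 4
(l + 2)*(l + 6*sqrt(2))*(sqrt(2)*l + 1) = sqrt(2)*l^3 + 2*sqrt(2)*l^2 + 13*l^2 + 6*sqrt(2)*l + 26*l + 12*sqrt(2)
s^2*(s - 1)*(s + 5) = s^4 + 4*s^3 - 5*s^2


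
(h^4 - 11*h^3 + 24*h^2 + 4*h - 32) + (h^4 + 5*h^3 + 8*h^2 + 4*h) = 2*h^4 - 6*h^3 + 32*h^2 + 8*h - 32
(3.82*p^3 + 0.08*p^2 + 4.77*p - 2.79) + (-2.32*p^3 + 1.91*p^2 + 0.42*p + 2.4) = 1.5*p^3 + 1.99*p^2 + 5.19*p - 0.39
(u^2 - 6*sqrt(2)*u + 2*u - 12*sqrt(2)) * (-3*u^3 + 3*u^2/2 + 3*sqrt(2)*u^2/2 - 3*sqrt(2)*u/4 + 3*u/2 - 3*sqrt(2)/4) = -3*u^5 - 9*u^4/2 + 39*sqrt(2)*u^4/2 - 27*u^3/2 + 117*sqrt(2)*u^3/4 - 117*sqrt(2)*u^2/4 - 24*u^2 - 39*sqrt(2)*u/2 + 27*u + 18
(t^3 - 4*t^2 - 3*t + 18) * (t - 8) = t^4 - 12*t^3 + 29*t^2 + 42*t - 144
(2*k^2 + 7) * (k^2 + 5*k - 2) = 2*k^4 + 10*k^3 + 3*k^2 + 35*k - 14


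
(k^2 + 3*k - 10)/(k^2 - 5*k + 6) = (k + 5)/(k - 3)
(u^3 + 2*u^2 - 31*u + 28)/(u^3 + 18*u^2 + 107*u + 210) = (u^2 - 5*u + 4)/(u^2 + 11*u + 30)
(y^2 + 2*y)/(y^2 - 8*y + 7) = y*(y + 2)/(y^2 - 8*y + 7)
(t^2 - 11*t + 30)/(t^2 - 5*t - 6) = (t - 5)/(t + 1)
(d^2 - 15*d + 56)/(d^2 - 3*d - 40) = (d - 7)/(d + 5)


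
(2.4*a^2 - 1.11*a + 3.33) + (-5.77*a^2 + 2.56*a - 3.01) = -3.37*a^2 + 1.45*a + 0.32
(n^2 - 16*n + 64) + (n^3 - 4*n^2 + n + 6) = n^3 - 3*n^2 - 15*n + 70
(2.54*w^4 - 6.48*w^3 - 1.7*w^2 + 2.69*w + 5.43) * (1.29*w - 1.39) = 3.2766*w^5 - 11.8898*w^4 + 6.8142*w^3 + 5.8331*w^2 + 3.2656*w - 7.5477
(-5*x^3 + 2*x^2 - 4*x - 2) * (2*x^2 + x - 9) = -10*x^5 - x^4 + 39*x^3 - 26*x^2 + 34*x + 18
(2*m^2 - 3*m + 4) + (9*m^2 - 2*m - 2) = 11*m^2 - 5*m + 2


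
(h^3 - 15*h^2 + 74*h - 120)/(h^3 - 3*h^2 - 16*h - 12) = (h^2 - 9*h + 20)/(h^2 + 3*h + 2)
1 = 1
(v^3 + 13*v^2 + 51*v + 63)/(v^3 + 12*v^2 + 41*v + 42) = (v + 3)/(v + 2)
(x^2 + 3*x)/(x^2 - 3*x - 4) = x*(x + 3)/(x^2 - 3*x - 4)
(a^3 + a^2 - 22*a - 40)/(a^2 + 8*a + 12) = (a^2 - a - 20)/(a + 6)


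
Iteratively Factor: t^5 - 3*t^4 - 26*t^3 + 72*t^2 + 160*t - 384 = (t + 3)*(t^4 - 6*t^3 - 8*t^2 + 96*t - 128) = (t + 3)*(t + 4)*(t^3 - 10*t^2 + 32*t - 32) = (t - 2)*(t + 3)*(t + 4)*(t^2 - 8*t + 16) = (t - 4)*(t - 2)*(t + 3)*(t + 4)*(t - 4)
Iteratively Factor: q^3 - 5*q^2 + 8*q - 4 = (q - 1)*(q^2 - 4*q + 4) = (q - 2)*(q - 1)*(q - 2)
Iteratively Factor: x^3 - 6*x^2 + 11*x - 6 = (x - 3)*(x^2 - 3*x + 2) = (x - 3)*(x - 1)*(x - 2)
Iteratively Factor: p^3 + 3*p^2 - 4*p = (p - 1)*(p^2 + 4*p) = (p - 1)*(p + 4)*(p)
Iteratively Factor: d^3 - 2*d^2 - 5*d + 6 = (d - 1)*(d^2 - d - 6) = (d - 1)*(d + 2)*(d - 3)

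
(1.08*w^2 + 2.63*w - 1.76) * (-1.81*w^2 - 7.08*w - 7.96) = -1.9548*w^4 - 12.4067*w^3 - 24.0316*w^2 - 8.474*w + 14.0096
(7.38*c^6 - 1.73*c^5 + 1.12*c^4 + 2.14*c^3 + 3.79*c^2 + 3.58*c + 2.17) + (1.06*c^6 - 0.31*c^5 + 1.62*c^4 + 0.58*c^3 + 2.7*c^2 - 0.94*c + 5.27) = 8.44*c^6 - 2.04*c^5 + 2.74*c^4 + 2.72*c^3 + 6.49*c^2 + 2.64*c + 7.44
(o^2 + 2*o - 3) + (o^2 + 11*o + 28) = 2*o^2 + 13*o + 25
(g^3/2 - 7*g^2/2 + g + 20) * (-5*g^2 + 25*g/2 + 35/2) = -5*g^5/2 + 95*g^4/4 - 40*g^3 - 595*g^2/4 + 535*g/2 + 350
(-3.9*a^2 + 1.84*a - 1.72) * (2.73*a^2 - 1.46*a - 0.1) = -10.647*a^4 + 10.7172*a^3 - 6.992*a^2 + 2.3272*a + 0.172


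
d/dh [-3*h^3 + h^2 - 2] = h*(2 - 9*h)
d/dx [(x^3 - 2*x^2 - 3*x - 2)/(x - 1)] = (2*x^3 - 5*x^2 + 4*x + 5)/(x^2 - 2*x + 1)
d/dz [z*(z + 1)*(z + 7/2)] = 3*z^2 + 9*z + 7/2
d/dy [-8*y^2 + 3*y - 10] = 3 - 16*y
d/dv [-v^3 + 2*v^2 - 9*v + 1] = -3*v^2 + 4*v - 9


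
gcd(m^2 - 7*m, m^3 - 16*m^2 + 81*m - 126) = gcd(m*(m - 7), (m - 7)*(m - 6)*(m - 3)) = m - 7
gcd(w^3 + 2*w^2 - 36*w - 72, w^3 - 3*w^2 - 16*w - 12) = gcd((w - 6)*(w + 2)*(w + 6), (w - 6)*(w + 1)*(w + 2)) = w^2 - 4*w - 12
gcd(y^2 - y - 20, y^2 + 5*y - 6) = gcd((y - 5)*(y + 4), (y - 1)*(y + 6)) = 1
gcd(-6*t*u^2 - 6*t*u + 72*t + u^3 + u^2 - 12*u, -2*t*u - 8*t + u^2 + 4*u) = u + 4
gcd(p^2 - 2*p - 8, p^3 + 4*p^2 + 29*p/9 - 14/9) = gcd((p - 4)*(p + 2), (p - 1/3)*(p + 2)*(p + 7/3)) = p + 2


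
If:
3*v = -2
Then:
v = -2/3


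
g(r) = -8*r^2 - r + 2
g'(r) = -16*r - 1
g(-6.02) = -281.90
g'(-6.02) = 95.32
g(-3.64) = -100.36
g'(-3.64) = 57.24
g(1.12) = -9.16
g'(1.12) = -18.92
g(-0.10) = 2.02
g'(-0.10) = 0.60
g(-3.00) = -67.00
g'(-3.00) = 47.00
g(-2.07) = -30.21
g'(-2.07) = 32.12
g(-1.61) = -17.13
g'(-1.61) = 24.76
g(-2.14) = -32.50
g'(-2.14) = 33.24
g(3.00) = -73.00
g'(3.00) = -49.00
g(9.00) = -655.00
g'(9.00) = -145.00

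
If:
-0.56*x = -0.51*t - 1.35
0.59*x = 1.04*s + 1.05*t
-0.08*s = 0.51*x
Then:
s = 2.92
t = -3.15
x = -0.46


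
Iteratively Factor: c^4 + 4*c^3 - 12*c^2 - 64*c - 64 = (c - 4)*(c^3 + 8*c^2 + 20*c + 16) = (c - 4)*(c + 4)*(c^2 + 4*c + 4) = (c - 4)*(c + 2)*(c + 4)*(c + 2)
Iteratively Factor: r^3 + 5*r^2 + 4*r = (r)*(r^2 + 5*r + 4) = r*(r + 4)*(r + 1)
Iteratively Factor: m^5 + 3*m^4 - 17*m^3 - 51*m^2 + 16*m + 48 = (m + 3)*(m^4 - 17*m^2 + 16) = (m - 4)*(m + 3)*(m^3 + 4*m^2 - m - 4) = (m - 4)*(m + 1)*(m + 3)*(m^2 + 3*m - 4) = (m - 4)*(m + 1)*(m + 3)*(m + 4)*(m - 1)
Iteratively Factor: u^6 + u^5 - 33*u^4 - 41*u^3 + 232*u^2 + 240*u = (u)*(u^5 + u^4 - 33*u^3 - 41*u^2 + 232*u + 240) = u*(u + 4)*(u^4 - 3*u^3 - 21*u^2 + 43*u + 60) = u*(u - 3)*(u + 4)*(u^3 - 21*u - 20) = u*(u - 5)*(u - 3)*(u + 4)*(u^2 + 5*u + 4) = u*(u - 5)*(u - 3)*(u + 4)^2*(u + 1)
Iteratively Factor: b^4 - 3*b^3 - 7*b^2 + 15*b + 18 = (b - 3)*(b^3 - 7*b - 6) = (b - 3)*(b + 2)*(b^2 - 2*b - 3) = (b - 3)*(b + 1)*(b + 2)*(b - 3)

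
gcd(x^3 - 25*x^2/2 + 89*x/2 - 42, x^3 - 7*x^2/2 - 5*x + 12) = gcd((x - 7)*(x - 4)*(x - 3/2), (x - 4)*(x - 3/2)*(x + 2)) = x^2 - 11*x/2 + 6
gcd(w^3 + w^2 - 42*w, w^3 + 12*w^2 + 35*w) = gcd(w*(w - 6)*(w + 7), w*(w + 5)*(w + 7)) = w^2 + 7*w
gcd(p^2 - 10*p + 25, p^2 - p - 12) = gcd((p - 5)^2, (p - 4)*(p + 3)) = 1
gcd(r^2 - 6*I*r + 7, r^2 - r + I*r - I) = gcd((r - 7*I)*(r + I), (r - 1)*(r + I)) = r + I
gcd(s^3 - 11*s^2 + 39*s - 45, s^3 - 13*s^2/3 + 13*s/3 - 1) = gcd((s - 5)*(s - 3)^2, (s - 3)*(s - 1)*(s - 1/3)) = s - 3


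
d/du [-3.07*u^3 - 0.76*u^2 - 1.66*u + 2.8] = -9.21*u^2 - 1.52*u - 1.66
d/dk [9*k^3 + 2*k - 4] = 27*k^2 + 2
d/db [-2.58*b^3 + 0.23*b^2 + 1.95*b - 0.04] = -7.74*b^2 + 0.46*b + 1.95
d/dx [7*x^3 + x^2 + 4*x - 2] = 21*x^2 + 2*x + 4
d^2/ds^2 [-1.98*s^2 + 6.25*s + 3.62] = -3.96000000000000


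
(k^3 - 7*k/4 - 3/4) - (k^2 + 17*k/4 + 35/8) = k^3 - k^2 - 6*k - 41/8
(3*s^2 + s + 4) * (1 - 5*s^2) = -15*s^4 - 5*s^3 - 17*s^2 + s + 4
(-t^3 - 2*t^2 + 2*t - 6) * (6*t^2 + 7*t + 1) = -6*t^5 - 19*t^4 - 3*t^3 - 24*t^2 - 40*t - 6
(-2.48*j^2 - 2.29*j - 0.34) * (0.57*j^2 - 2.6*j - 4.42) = -1.4136*j^4 + 5.1427*j^3 + 16.7218*j^2 + 11.0058*j + 1.5028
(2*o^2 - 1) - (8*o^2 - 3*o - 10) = -6*o^2 + 3*o + 9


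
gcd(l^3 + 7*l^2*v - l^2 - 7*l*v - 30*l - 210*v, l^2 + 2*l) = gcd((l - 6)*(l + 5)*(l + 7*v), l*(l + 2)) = 1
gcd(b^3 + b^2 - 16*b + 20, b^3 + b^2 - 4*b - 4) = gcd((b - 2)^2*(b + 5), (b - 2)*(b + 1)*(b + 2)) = b - 2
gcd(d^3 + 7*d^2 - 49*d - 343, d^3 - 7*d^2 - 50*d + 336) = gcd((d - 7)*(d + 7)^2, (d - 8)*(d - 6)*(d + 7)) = d + 7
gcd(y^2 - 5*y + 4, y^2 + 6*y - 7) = y - 1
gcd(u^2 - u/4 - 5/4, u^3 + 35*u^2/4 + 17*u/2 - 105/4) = u - 5/4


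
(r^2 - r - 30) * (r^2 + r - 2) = r^4 - 33*r^2 - 28*r + 60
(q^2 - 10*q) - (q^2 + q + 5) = -11*q - 5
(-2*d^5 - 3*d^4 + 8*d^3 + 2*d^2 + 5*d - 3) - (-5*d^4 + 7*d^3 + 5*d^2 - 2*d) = -2*d^5 + 2*d^4 + d^3 - 3*d^2 + 7*d - 3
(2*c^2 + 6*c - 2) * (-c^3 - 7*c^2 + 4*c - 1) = -2*c^5 - 20*c^4 - 32*c^3 + 36*c^2 - 14*c + 2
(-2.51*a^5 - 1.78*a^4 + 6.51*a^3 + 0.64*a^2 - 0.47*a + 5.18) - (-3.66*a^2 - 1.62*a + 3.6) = -2.51*a^5 - 1.78*a^4 + 6.51*a^3 + 4.3*a^2 + 1.15*a + 1.58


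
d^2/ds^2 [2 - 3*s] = 0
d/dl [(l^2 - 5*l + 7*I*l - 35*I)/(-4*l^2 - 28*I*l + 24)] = (-5*l^2 + l*(12 - 70*I) + 215 + 42*I)/(4*l^4 + 56*I*l^3 - 244*l^2 - 336*I*l + 144)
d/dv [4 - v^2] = -2*v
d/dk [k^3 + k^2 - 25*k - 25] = 3*k^2 + 2*k - 25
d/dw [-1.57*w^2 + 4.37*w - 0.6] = 4.37 - 3.14*w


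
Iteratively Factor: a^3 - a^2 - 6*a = (a + 2)*(a^2 - 3*a) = (a - 3)*(a + 2)*(a)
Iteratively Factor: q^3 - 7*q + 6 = (q - 2)*(q^2 + 2*q - 3) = (q - 2)*(q + 3)*(q - 1)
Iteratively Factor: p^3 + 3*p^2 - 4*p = (p + 4)*(p^2 - p) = p*(p + 4)*(p - 1)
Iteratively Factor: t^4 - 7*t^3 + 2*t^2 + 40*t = (t + 2)*(t^3 - 9*t^2 + 20*t) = (t - 5)*(t + 2)*(t^2 - 4*t) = (t - 5)*(t - 4)*(t + 2)*(t)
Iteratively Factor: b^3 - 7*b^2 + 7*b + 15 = (b - 5)*(b^2 - 2*b - 3) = (b - 5)*(b + 1)*(b - 3)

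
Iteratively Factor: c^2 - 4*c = (c - 4)*(c)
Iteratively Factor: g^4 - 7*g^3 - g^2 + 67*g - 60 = (g + 3)*(g^3 - 10*g^2 + 29*g - 20) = (g - 5)*(g + 3)*(g^2 - 5*g + 4) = (g - 5)*(g - 1)*(g + 3)*(g - 4)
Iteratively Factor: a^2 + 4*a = (a)*(a + 4)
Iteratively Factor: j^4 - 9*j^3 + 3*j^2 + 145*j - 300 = (j - 3)*(j^3 - 6*j^2 - 15*j + 100) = (j - 5)*(j - 3)*(j^2 - j - 20) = (j - 5)^2*(j - 3)*(j + 4)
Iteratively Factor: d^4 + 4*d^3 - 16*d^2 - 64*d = (d + 4)*(d^3 - 16*d) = (d - 4)*(d + 4)*(d^2 + 4*d) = d*(d - 4)*(d + 4)*(d + 4)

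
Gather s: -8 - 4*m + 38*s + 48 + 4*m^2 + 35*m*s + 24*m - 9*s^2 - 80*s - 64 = 4*m^2 + 20*m - 9*s^2 + s*(35*m - 42) - 24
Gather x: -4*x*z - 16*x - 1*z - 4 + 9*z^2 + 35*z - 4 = x*(-4*z - 16) + 9*z^2 + 34*z - 8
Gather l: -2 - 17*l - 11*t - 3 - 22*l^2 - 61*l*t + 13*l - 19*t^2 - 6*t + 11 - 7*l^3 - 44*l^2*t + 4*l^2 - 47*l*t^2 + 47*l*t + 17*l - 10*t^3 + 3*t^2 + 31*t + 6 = -7*l^3 + l^2*(-44*t - 18) + l*(-47*t^2 - 14*t + 13) - 10*t^3 - 16*t^2 + 14*t + 12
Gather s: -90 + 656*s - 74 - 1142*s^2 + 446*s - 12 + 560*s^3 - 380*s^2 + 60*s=560*s^3 - 1522*s^2 + 1162*s - 176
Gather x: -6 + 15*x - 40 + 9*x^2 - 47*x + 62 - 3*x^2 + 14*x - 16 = 6*x^2 - 18*x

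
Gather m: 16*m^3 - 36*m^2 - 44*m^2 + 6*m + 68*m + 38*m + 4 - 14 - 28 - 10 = 16*m^3 - 80*m^2 + 112*m - 48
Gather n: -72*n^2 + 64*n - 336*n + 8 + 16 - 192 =-72*n^2 - 272*n - 168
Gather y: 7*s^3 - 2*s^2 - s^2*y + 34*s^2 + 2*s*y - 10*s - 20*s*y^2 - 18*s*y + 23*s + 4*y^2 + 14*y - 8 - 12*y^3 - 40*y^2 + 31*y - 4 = 7*s^3 + 32*s^2 + 13*s - 12*y^3 + y^2*(-20*s - 36) + y*(-s^2 - 16*s + 45) - 12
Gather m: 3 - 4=-1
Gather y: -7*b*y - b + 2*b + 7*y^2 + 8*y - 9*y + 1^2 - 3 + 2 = b + 7*y^2 + y*(-7*b - 1)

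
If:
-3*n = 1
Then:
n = -1/3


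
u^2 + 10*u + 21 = (u + 3)*(u + 7)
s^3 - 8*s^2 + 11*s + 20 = (s - 5)*(s - 4)*(s + 1)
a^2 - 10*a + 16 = (a - 8)*(a - 2)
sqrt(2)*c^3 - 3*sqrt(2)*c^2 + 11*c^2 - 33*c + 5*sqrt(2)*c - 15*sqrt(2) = (c - 3)*(c + 5*sqrt(2))*(sqrt(2)*c + 1)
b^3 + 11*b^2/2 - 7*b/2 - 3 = (b - 1)*(b + 1/2)*(b + 6)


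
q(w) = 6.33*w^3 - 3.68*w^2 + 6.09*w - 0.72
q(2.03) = 49.43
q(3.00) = 155.34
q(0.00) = -0.72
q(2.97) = 150.74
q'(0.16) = 5.40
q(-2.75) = -176.94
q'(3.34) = 193.35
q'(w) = 18.99*w^2 - 7.36*w + 6.09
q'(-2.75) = 169.94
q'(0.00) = 6.09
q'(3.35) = 194.55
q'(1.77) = 52.56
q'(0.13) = 5.45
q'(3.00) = 154.92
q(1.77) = 33.63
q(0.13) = 0.02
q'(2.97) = 151.74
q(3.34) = 214.42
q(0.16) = 0.19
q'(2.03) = 69.41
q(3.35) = 216.36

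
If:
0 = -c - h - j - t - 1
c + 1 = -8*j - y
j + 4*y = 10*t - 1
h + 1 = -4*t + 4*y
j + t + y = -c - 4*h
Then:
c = -837/577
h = 71/577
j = -13/577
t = 202/577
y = 364/577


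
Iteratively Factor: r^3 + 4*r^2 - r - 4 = (r - 1)*(r^2 + 5*r + 4) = (r - 1)*(r + 4)*(r + 1)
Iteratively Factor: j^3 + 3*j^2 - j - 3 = (j + 1)*(j^2 + 2*j - 3) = (j - 1)*(j + 1)*(j + 3)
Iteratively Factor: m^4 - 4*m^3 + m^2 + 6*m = (m - 3)*(m^3 - m^2 - 2*m) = (m - 3)*(m + 1)*(m^2 - 2*m) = m*(m - 3)*(m + 1)*(m - 2)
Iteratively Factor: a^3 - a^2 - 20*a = (a - 5)*(a^2 + 4*a) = a*(a - 5)*(a + 4)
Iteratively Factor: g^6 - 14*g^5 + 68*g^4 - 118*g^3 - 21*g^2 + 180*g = (g - 3)*(g^5 - 11*g^4 + 35*g^3 - 13*g^2 - 60*g) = (g - 4)*(g - 3)*(g^4 - 7*g^3 + 7*g^2 + 15*g) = (g - 4)*(g - 3)*(g + 1)*(g^3 - 8*g^2 + 15*g) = g*(g - 4)*(g - 3)*(g + 1)*(g^2 - 8*g + 15) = g*(g - 5)*(g - 4)*(g - 3)*(g + 1)*(g - 3)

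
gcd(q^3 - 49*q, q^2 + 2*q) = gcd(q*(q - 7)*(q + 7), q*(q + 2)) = q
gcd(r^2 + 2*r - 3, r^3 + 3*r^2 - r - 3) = r^2 + 2*r - 3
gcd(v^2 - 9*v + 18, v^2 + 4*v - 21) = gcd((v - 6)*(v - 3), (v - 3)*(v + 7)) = v - 3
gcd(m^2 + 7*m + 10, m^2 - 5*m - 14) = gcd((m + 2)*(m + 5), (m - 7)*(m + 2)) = m + 2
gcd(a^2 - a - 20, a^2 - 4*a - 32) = a + 4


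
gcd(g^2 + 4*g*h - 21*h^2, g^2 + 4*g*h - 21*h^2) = g^2 + 4*g*h - 21*h^2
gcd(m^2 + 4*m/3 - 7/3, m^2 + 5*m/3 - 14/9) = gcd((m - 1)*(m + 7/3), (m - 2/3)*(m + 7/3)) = m + 7/3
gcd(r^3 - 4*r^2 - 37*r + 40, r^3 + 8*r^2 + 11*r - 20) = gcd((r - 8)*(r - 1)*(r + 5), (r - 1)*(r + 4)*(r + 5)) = r^2 + 4*r - 5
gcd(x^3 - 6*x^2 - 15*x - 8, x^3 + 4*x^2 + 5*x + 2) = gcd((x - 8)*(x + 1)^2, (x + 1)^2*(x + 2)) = x^2 + 2*x + 1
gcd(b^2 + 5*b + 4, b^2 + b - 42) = 1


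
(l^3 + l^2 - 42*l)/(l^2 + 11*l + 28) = l*(l - 6)/(l + 4)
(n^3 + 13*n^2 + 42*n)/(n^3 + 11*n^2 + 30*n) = (n + 7)/(n + 5)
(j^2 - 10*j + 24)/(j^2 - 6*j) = (j - 4)/j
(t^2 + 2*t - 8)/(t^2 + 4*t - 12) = (t + 4)/(t + 6)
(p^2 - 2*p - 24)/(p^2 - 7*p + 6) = (p + 4)/(p - 1)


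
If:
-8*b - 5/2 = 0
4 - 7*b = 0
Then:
No Solution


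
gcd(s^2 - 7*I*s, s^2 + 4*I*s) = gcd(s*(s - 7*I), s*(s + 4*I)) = s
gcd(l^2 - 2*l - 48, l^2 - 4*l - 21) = 1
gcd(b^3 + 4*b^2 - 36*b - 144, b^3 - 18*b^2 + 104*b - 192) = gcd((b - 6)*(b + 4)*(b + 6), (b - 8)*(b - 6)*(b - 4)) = b - 6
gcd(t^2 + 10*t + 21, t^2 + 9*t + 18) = t + 3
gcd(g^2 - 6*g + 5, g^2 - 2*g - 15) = g - 5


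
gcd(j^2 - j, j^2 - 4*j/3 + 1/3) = j - 1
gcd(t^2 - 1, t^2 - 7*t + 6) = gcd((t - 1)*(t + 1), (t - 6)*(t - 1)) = t - 1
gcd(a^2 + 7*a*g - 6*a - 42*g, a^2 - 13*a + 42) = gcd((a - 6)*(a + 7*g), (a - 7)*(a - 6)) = a - 6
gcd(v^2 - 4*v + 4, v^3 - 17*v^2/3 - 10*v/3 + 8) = 1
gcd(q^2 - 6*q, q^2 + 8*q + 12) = 1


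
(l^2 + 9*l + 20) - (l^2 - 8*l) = 17*l + 20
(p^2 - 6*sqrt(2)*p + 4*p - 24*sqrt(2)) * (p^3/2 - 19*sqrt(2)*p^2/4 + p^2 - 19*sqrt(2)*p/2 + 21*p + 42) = p^5/2 - 31*sqrt(2)*p^4/4 + 3*p^4 - 93*sqrt(2)*p^3/2 + 82*p^3 - 188*sqrt(2)*p^2 + 468*p^2 - 756*sqrt(2)*p + 624*p - 1008*sqrt(2)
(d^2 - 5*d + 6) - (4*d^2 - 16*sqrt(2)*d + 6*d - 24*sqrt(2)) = -3*d^2 - 11*d + 16*sqrt(2)*d + 6 + 24*sqrt(2)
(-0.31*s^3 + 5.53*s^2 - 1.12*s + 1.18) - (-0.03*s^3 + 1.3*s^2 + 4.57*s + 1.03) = -0.28*s^3 + 4.23*s^2 - 5.69*s + 0.15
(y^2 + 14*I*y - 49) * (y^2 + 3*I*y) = y^4 + 17*I*y^3 - 91*y^2 - 147*I*y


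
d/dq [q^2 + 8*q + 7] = 2*q + 8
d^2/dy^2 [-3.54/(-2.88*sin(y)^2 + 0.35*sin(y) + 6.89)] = (117.448704*sin(y)^4 - 10.70496*sin(y)^3 + 105.240306*sin(y)^2 + 12.87321*sin(y) - 141.357156)/(-2.88*sin(y)^2 + 0.35*sin(y) + 6.89)^3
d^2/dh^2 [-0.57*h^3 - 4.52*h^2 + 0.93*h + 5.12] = -3.42*h - 9.04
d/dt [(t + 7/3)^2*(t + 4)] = (3*t + 7)*(9*t + 31)/9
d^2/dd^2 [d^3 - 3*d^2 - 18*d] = 6*d - 6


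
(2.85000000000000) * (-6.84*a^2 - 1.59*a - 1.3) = -19.494*a^2 - 4.5315*a - 3.705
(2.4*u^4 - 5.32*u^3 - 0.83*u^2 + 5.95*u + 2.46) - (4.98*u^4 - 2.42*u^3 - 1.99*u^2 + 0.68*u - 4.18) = -2.58*u^4 - 2.9*u^3 + 1.16*u^2 + 5.27*u + 6.64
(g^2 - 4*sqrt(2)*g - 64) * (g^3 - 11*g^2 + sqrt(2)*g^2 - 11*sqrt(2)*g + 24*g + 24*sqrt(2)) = g^5 - 11*g^4 - 3*sqrt(2)*g^4 - 48*g^3 + 33*sqrt(2)*g^3 - 136*sqrt(2)*g^2 + 792*g^2 - 1728*g + 704*sqrt(2)*g - 1536*sqrt(2)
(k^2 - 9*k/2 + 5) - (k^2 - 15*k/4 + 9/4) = 11/4 - 3*k/4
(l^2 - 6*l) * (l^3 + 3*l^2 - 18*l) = l^5 - 3*l^4 - 36*l^3 + 108*l^2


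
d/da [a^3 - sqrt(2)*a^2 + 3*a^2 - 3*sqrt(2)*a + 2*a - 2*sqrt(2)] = 3*a^2 - 2*sqrt(2)*a + 6*a - 3*sqrt(2) + 2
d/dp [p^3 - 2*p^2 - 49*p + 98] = 3*p^2 - 4*p - 49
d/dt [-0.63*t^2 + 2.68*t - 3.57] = 2.68 - 1.26*t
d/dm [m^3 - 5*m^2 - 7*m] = 3*m^2 - 10*m - 7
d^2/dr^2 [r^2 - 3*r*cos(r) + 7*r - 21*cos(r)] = 3*r*cos(r) + 6*sin(r) + 21*cos(r) + 2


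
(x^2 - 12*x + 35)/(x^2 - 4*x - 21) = (x - 5)/(x + 3)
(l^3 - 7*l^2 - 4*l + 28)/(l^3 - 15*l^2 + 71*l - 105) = (l^2 - 4)/(l^2 - 8*l + 15)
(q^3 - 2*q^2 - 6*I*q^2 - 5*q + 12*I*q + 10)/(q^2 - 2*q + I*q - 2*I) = (q^2 - 6*I*q - 5)/(q + I)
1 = 1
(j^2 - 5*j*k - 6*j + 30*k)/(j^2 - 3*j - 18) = (j - 5*k)/(j + 3)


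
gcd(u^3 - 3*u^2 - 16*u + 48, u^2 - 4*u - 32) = u + 4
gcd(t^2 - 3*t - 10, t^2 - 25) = t - 5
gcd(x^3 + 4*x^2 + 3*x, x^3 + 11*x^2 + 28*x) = x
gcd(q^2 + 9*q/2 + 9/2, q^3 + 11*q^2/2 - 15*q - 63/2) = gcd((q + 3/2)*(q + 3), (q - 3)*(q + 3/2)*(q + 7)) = q + 3/2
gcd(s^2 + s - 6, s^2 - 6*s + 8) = s - 2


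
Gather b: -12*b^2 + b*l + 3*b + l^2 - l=-12*b^2 + b*(l + 3) + l^2 - l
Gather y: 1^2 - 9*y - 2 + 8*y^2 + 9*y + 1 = 8*y^2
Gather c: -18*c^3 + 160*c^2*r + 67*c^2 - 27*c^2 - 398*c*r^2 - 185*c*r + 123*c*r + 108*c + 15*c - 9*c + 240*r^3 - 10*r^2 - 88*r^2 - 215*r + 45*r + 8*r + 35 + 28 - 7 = -18*c^3 + c^2*(160*r + 40) + c*(-398*r^2 - 62*r + 114) + 240*r^3 - 98*r^2 - 162*r + 56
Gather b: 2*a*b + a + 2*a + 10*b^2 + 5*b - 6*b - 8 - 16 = 3*a + 10*b^2 + b*(2*a - 1) - 24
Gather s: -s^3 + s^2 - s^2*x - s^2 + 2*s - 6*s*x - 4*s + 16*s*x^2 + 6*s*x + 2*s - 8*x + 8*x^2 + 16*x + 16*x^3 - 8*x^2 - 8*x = -s^3 - s^2*x + 16*s*x^2 + 16*x^3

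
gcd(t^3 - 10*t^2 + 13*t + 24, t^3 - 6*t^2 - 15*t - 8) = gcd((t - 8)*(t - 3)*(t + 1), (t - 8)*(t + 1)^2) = t^2 - 7*t - 8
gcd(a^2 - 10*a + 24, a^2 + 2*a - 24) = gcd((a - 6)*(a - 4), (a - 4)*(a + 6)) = a - 4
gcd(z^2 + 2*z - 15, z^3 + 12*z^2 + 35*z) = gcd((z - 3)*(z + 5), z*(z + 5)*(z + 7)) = z + 5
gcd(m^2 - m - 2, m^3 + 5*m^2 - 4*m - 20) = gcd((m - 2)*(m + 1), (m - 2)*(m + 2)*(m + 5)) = m - 2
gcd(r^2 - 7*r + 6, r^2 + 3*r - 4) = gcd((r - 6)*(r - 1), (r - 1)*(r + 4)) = r - 1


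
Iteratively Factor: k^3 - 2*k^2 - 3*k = (k + 1)*(k^2 - 3*k) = k*(k + 1)*(k - 3)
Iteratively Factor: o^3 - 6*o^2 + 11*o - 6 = (o - 3)*(o^2 - 3*o + 2) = (o - 3)*(o - 1)*(o - 2)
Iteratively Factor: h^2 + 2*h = (h)*(h + 2)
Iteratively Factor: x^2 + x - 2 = (x - 1)*(x + 2)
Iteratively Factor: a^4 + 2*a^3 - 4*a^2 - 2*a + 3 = (a + 3)*(a^3 - a^2 - a + 1) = (a - 1)*(a + 3)*(a^2 - 1) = (a - 1)^2*(a + 3)*(a + 1)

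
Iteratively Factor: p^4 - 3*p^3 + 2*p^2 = (p - 2)*(p^3 - p^2) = (p - 2)*(p - 1)*(p^2) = p*(p - 2)*(p - 1)*(p)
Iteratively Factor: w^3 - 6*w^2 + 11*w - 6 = (w - 1)*(w^2 - 5*w + 6) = (w - 3)*(w - 1)*(w - 2)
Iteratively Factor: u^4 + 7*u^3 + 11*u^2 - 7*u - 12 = (u + 3)*(u^3 + 4*u^2 - u - 4) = (u - 1)*(u + 3)*(u^2 + 5*u + 4) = (u - 1)*(u + 3)*(u + 4)*(u + 1)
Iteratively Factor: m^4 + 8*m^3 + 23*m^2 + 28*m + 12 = (m + 3)*(m^3 + 5*m^2 + 8*m + 4) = (m + 1)*(m + 3)*(m^2 + 4*m + 4) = (m + 1)*(m + 2)*(m + 3)*(m + 2)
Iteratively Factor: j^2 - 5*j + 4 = (j - 4)*(j - 1)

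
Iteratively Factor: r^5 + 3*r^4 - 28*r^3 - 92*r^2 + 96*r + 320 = (r + 2)*(r^4 + r^3 - 30*r^2 - 32*r + 160) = (r + 2)*(r + 4)*(r^3 - 3*r^2 - 18*r + 40) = (r - 2)*(r + 2)*(r + 4)*(r^2 - r - 20) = (r - 2)*(r + 2)*(r + 4)^2*(r - 5)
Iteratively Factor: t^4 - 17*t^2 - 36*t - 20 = (t + 1)*(t^3 - t^2 - 16*t - 20) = (t + 1)*(t + 2)*(t^2 - 3*t - 10) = (t - 5)*(t + 1)*(t + 2)*(t + 2)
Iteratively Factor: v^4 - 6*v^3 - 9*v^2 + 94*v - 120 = (v - 2)*(v^3 - 4*v^2 - 17*v + 60) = (v - 2)*(v + 4)*(v^2 - 8*v + 15) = (v - 3)*(v - 2)*(v + 4)*(v - 5)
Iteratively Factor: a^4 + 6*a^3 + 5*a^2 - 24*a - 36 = (a + 2)*(a^3 + 4*a^2 - 3*a - 18) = (a - 2)*(a + 2)*(a^2 + 6*a + 9) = (a - 2)*(a + 2)*(a + 3)*(a + 3)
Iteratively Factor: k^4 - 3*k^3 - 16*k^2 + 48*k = (k + 4)*(k^3 - 7*k^2 + 12*k) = k*(k + 4)*(k^2 - 7*k + 12) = k*(k - 3)*(k + 4)*(k - 4)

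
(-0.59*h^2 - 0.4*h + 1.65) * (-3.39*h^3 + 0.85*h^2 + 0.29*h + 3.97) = 2.0001*h^5 + 0.8545*h^4 - 6.1046*h^3 - 1.0558*h^2 - 1.1095*h + 6.5505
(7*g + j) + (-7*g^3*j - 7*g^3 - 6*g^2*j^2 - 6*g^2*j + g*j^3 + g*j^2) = -7*g^3*j - 7*g^3 - 6*g^2*j^2 - 6*g^2*j + g*j^3 + g*j^2 + 7*g + j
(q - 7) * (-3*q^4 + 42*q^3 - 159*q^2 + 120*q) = -3*q^5 + 63*q^4 - 453*q^3 + 1233*q^2 - 840*q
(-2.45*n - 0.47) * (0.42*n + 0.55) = -1.029*n^2 - 1.5449*n - 0.2585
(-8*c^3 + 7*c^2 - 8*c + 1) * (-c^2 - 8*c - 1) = 8*c^5 + 57*c^4 - 40*c^3 + 56*c^2 - 1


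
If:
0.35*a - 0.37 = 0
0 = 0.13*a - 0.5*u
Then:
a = 1.06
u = 0.27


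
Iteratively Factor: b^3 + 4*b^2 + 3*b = (b + 3)*(b^2 + b) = (b + 1)*(b + 3)*(b)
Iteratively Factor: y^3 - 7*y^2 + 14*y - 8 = (y - 4)*(y^2 - 3*y + 2) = (y - 4)*(y - 1)*(y - 2)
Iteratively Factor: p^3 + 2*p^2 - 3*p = (p)*(p^2 + 2*p - 3) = p*(p - 1)*(p + 3)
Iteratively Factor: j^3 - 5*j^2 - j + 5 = (j - 5)*(j^2 - 1) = (j - 5)*(j + 1)*(j - 1)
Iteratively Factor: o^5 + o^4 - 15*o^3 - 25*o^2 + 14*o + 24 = (o + 2)*(o^4 - o^3 - 13*o^2 + o + 12) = (o + 1)*(o + 2)*(o^3 - 2*o^2 - 11*o + 12) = (o - 4)*(o + 1)*(o + 2)*(o^2 + 2*o - 3) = (o - 4)*(o + 1)*(o + 2)*(o + 3)*(o - 1)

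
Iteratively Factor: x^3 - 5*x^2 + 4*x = (x - 4)*(x^2 - x) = (x - 4)*(x - 1)*(x)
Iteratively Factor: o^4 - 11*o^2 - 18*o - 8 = (o - 4)*(o^3 + 4*o^2 + 5*o + 2) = (o - 4)*(o + 2)*(o^2 + 2*o + 1) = (o - 4)*(o + 1)*(o + 2)*(o + 1)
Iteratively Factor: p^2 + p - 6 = (p - 2)*(p + 3)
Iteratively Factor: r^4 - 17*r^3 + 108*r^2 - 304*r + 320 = (r - 5)*(r^3 - 12*r^2 + 48*r - 64) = (r - 5)*(r - 4)*(r^2 - 8*r + 16) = (r - 5)*(r - 4)^2*(r - 4)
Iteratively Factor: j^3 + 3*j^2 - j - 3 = (j + 3)*(j^2 - 1) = (j - 1)*(j + 3)*(j + 1)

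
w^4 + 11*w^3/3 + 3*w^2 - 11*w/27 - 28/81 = (w - 1/3)*(w + 1/3)*(w + 4/3)*(w + 7/3)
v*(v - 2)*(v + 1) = v^3 - v^2 - 2*v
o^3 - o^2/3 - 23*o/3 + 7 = (o - 7/3)*(o - 1)*(o + 3)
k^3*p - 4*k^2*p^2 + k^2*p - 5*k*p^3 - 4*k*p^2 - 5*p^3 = (k - 5*p)*(k + p)*(k*p + p)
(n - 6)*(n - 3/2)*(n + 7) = n^3 - n^2/2 - 87*n/2 + 63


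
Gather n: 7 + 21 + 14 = 42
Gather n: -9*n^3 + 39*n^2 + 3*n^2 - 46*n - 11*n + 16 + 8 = -9*n^3 + 42*n^2 - 57*n + 24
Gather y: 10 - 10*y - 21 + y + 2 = -9*y - 9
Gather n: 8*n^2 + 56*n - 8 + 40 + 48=8*n^2 + 56*n + 80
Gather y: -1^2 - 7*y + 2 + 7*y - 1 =0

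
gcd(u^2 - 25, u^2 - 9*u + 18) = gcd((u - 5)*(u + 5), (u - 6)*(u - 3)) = 1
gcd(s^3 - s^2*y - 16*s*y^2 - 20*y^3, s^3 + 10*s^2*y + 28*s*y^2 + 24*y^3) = s^2 + 4*s*y + 4*y^2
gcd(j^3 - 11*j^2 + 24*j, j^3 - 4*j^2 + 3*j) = j^2 - 3*j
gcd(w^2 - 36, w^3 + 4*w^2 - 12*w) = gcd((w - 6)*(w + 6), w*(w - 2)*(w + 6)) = w + 6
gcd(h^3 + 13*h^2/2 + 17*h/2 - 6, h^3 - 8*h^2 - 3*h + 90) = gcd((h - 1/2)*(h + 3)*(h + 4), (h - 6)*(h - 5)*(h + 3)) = h + 3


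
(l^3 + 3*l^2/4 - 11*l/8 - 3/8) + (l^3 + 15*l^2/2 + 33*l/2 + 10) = 2*l^3 + 33*l^2/4 + 121*l/8 + 77/8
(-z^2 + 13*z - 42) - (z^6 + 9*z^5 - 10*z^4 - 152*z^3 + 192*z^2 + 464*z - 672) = -z^6 - 9*z^5 + 10*z^4 + 152*z^3 - 193*z^2 - 451*z + 630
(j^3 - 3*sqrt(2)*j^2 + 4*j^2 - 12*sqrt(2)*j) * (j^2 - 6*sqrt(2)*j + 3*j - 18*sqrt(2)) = j^5 - 9*sqrt(2)*j^4 + 7*j^4 - 63*sqrt(2)*j^3 + 48*j^3 - 108*sqrt(2)*j^2 + 252*j^2 + 432*j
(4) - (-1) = 5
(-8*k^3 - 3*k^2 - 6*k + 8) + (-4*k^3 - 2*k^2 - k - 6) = -12*k^3 - 5*k^2 - 7*k + 2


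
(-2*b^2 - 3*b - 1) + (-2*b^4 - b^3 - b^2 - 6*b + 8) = -2*b^4 - b^3 - 3*b^2 - 9*b + 7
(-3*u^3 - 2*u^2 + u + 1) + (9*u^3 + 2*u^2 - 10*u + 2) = 6*u^3 - 9*u + 3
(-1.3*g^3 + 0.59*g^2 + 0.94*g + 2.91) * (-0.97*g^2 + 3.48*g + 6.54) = 1.261*g^5 - 5.0963*g^4 - 7.3606*g^3 + 4.3071*g^2 + 16.2744*g + 19.0314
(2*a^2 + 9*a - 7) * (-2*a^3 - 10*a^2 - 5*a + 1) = -4*a^5 - 38*a^4 - 86*a^3 + 27*a^2 + 44*a - 7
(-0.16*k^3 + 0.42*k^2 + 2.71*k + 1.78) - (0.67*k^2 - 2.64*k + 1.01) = -0.16*k^3 - 0.25*k^2 + 5.35*k + 0.77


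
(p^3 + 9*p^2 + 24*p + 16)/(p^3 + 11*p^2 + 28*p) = (p^2 + 5*p + 4)/(p*(p + 7))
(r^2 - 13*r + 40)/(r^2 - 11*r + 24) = (r - 5)/(r - 3)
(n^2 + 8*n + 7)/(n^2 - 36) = (n^2 + 8*n + 7)/(n^2 - 36)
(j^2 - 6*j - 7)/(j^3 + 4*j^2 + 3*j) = (j - 7)/(j*(j + 3))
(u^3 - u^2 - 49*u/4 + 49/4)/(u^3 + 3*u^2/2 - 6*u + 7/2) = (u - 7/2)/(u - 1)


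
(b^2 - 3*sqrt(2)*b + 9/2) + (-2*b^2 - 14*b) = -b^2 - 14*b - 3*sqrt(2)*b + 9/2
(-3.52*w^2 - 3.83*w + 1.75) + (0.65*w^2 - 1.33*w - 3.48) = -2.87*w^2 - 5.16*w - 1.73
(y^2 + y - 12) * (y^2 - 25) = y^4 + y^3 - 37*y^2 - 25*y + 300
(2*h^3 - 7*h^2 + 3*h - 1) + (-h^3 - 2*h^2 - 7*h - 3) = h^3 - 9*h^2 - 4*h - 4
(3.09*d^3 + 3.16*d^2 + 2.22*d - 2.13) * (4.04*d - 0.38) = 12.4836*d^4 + 11.5922*d^3 + 7.768*d^2 - 9.4488*d + 0.8094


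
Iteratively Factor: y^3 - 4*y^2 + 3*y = (y - 3)*(y^2 - y) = (y - 3)*(y - 1)*(y)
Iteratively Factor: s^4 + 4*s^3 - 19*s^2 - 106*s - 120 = (s + 4)*(s^3 - 19*s - 30) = (s + 2)*(s + 4)*(s^2 - 2*s - 15) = (s + 2)*(s + 3)*(s + 4)*(s - 5)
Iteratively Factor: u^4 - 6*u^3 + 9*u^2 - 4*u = (u)*(u^3 - 6*u^2 + 9*u - 4) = u*(u - 1)*(u^2 - 5*u + 4) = u*(u - 4)*(u - 1)*(u - 1)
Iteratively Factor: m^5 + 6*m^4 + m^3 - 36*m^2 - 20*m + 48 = (m + 3)*(m^4 + 3*m^3 - 8*m^2 - 12*m + 16) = (m - 1)*(m + 3)*(m^3 + 4*m^2 - 4*m - 16) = (m - 2)*(m - 1)*(m + 3)*(m^2 + 6*m + 8) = (m - 2)*(m - 1)*(m + 3)*(m + 4)*(m + 2)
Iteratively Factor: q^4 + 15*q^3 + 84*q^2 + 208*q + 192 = (q + 4)*(q^3 + 11*q^2 + 40*q + 48) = (q + 4)^2*(q^2 + 7*q + 12) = (q + 3)*(q + 4)^2*(q + 4)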